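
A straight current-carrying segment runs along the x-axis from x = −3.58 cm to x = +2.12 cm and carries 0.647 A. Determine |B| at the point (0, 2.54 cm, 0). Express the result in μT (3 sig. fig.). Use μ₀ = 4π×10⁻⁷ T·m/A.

For a finite straight segment, B = (μ₀I/4πd)(sinθ₁ + sinθ₂), where θ₁, θ₂ are the angles from the perpendicular to each end.
The perpendicular distance is d = 0.0254 m; the end-offsets along the wire are a = 0.0358 m and b = 0.0212 m.
sinθ₁ = 0.0358/√(0.0358²+0.0254²) = 0.8156; sinθ₂ = 0.0212/√(0.0212²+0.0254²) = 0.6408.
B = (4π×10⁻⁷ × 0.647) / (4π × 0.0254) × (0.8156 + 0.6408) = 3.71×10⁻⁶ T.

B ≈ 3.71 μT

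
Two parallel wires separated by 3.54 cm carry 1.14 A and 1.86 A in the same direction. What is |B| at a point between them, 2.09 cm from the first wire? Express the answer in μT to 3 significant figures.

Each long wire gives B = μ₀I/(2πd). Distances are d₁ = 0.0209 m and d₂ = 0.0145 m.
B₁ = 1.09×10⁻⁵ T, B₂ = 2.57×10⁻⁵ T.
Between parallel currents the two contributions point in opposite directions, so they subtract. B = |B₁ − B₂| = |1.09×10⁻⁵ − 2.57×10⁻⁵| = 1.47×10⁻⁵ T.

B ≈ 14.7 μT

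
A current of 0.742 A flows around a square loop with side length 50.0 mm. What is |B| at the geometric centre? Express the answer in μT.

B ≈ 16.8 μT

Each side is a finite straight segment at perpendicular distance d = a/(2 tan(π/4)) = 0.025 m from the centre, with end-angles ±π/4.
One side contributes B₁ = (μ₀I/4πd)·2 sin(π/4) = 4.20×10⁻⁶ T.
All 4 sides add in the same direction: B = 4 × 4.20×10⁻⁶ = 1.68×10⁻⁵ T.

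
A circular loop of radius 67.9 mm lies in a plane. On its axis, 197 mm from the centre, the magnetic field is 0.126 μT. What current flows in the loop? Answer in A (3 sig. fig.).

On the axis of a loop, B = μ₀IR²/[2(R²+z²)^(3/2)], so I = 2B(R²+z²)^(3/2)/(μ₀R²).
R² + z² = 0.00461 + 0.03881 = 0.04342 m²; raised to 3/2 gives 9.05×10⁻³ m³.
I = 2 × 1.26×10⁻⁷ × 9.05×10⁻³ / (1.26×10⁻⁶ × 0.00461) = 0.394 A.

I ≈ 0.394 A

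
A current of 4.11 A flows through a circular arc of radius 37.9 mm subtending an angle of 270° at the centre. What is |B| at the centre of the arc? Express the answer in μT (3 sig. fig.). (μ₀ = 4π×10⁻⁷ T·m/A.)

The Biot–Savart field of a circular arc at its centre is B = μ₀Iφ/(4πR), with φ = 4.712 rad.
B = (4π×10⁻⁷ × 4.11 × 4.712) / (4π × 0.0379) = 5.11×10⁻⁵ T.

B ≈ 51.1 μT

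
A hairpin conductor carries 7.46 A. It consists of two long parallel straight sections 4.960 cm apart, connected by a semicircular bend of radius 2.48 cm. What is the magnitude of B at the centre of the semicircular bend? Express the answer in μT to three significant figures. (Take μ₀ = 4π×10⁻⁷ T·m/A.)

The semicircular arc contributes B_arc = μ₀I·π/(4πR) = μ₀I/(4R) = 9.45×10⁻⁵ T.
Each semi-infinite lead is at perpendicular distance R = 0.0248 m from the centre, with the perpendicular foot at its near end, so it contributes μ₀I/(4πR); both point the same way, together 6.02×10⁻⁵ T.
Arc and leads all point the same direction: B = 9.45×10⁻⁵ + 6.02×10⁻⁵ = 1.55×10⁻⁴ T.

B ≈ 155 μT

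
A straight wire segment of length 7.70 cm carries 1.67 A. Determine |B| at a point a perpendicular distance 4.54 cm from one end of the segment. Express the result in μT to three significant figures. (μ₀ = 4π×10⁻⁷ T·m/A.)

For a finite straight segment, B = (μ₀I/4πd)(sinθ₁ + sinθ₂), where θ₁, θ₂ are the angles from the perpendicular to each end.
The perpendicular foot is at one end, so the two end-offsets along the wire are 0 and L = 0.077 m.
sinθ₁ = 0/√(0²+0.0454²) = 0.0000; sinθ₂ = 0.077/√(0.077²+0.0454²) = 0.8614.
B = (4π×10⁻⁷ × 1.67) / (4π × 0.0454) × (0.0000 + 0.8614) = 3.17×10⁻⁶ T.

B ≈ 3.17 μT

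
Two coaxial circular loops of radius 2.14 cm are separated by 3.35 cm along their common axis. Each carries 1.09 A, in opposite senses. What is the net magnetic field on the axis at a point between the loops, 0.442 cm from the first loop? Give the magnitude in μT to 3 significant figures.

Each loop contributes B = μ₀IR²/[2(R²+z²)^(3/2)] on the axis, with z measured from that loop.
Loop 1 (z = 0.00442 m): B₁ = 3.01×10⁻⁵ T. Loop 2 (z = 0.02908 m): B₂ = 6.66×10⁻⁶ T.
The fields oppose: B = |B₁ − B₂| = 2.34×10⁻⁵ T.

B ≈ 23.4 μT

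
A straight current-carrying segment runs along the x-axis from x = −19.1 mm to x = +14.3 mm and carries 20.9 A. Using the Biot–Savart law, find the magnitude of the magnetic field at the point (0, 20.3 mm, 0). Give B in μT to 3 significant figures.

B ≈ 130 μT

For a finite straight segment, B = (μ₀I/4πd)(sinθ₁ + sinθ₂), where θ₁, θ₂ are the angles from the perpendicular to each end.
The perpendicular distance is d = 0.0203 m; the end-offsets along the wire are a = 0.0191 m and b = 0.0143 m.
sinθ₁ = 0.0191/√(0.0191²+0.0203²) = 0.6853; sinθ₂ = 0.0143/√(0.0143²+0.0203²) = 0.5759.
B = (4π×10⁻⁷ × 20.9) / (4π × 0.0203) × (0.6853 + 0.5759) = 1.30×10⁻⁴ T.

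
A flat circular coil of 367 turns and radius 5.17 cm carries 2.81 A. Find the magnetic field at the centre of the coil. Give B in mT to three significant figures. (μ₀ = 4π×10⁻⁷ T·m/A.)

For an N-turn flat coil, B = Nμ₀I/(2R) with R = 0.0517 m.
B = 367 × 3.42×10⁻⁵ T = 1.25×10⁻² T.

B ≈ 12.5 mT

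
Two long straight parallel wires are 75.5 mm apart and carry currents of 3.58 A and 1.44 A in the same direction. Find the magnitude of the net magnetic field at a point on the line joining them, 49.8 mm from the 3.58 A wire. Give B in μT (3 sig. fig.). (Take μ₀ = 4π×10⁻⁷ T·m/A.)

B ≈ 3.17 μT

Each long wire gives B = μ₀I/(2πd). Distances are d₁ = 0.0498 m and d₂ = 0.0257 m.
B₁ = 1.44×10⁻⁵ T, B₂ = 1.12×10⁻⁵ T.
Between parallel currents the two contributions point in opposite directions, so they subtract. B = |B₁ − B₂| = |1.44×10⁻⁵ − 1.12×10⁻⁵| = 3.17×10⁻⁶ T.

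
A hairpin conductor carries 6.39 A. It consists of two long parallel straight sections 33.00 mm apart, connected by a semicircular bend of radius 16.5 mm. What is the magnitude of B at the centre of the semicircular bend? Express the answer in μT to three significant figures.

B ≈ 199 μT

The semicircular arc contributes B_arc = μ₀I·π/(4πR) = μ₀I/(4R) = 1.22×10⁻⁴ T.
Each semi-infinite lead is at perpendicular distance R = 0.0165 m from the centre, with the perpendicular foot at its near end, so it contributes μ₀I/(4πR); both point the same way, together 7.75×10⁻⁵ T.
Arc and leads all point the same direction: B = 1.22×10⁻⁴ + 7.75×10⁻⁵ = 1.99×10⁻⁴ T.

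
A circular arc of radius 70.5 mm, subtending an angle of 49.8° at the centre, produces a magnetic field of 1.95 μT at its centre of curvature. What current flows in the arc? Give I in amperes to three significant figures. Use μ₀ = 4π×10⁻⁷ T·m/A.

For a circular arc, B = μ₀Iφ/(4πR) with φ in radians; here φ = 0.8692 rad.
So I = 4πRB/(μ₀φ) = 4π × 0.0705 × 1.95×10⁻⁶ / (4π×10⁻⁷ × 0.8692) = 1.58 A.

I ≈ 1.58 A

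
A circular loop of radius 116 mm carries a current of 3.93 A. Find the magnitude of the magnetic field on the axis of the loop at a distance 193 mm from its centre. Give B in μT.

B ≈ 2.91 μT

On the axis of a circular loop, B = μ₀IR² / [2(R²+z²)^(3/2)].
R² + z² = (0.116)² + (0.193)² = 0.05071 m², and (R²+z²)^(3/2) = 1.14×10⁻² m³.
B = (4π×10⁻⁷ × 3.93 × 0.01346) / (2 × 1.14×10⁻²) = 2.91×10⁻⁶ T.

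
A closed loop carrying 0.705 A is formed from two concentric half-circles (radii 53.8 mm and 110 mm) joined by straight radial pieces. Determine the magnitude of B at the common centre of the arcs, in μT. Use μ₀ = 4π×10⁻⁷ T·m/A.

B ≈ 2.10 μT

The radial connectors point toward the centre, so dl × r̂ = 0 and they contribute nothing.
Each semicircle gives μ₀I/(4R): inner arc 4.12×10⁻⁶ T, outer arc 2.01×10⁻⁶ T.
The two arcs carry current in opposite angular senses, so their fields oppose: B = |4.12×10⁻⁶ − 2.01×10⁻⁶| = 2.10×10⁻⁶ T.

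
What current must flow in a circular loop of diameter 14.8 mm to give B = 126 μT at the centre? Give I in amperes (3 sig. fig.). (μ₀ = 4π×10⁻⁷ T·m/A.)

I ≈ 1.48 A

At the centre of a circular loop B = μ₀I/(2R), so I = 2RB/μ₀.
With R = 0.0074 m, I = 2 × 0.0074 × 1.26×10⁻⁴ / (4π×10⁻⁷) = 1.48 A.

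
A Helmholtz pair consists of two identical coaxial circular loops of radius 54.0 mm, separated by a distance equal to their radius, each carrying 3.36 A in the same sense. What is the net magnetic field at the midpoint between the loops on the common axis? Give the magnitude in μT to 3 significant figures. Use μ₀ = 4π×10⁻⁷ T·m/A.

B ≈ 55.9 μT

Each loop contributes B = μ₀IR²/[2(R²+z²)^(3/2)] on the axis, with z measured from that loop.
Loop 1 (z = 0.027 m): B₁ = 2.80×10⁻⁵ T. Loop 2 (z = 0.027 m): B₂ = 2.80×10⁻⁵ T.
The fields add: B = B₁ + B₂ = 5.59×10⁻⁵ T.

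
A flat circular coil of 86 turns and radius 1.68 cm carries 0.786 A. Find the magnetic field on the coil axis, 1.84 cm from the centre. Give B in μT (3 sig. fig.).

B ≈ 775 μT

For an N-turn flat coil, B = Nμ₀IR²/[2(R²+z²)^(3/2)] with R = 0.0168 m, z = 0.0184 m.
B = 86 × 9.01×10⁻⁶ T = 7.75×10⁻⁴ T.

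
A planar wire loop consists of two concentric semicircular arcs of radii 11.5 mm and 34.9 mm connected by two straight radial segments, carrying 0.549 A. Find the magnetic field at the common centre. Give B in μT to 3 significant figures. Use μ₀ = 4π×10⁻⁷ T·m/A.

B ≈ 10.1 μT

The radial connectors point toward the centre, so dl × r̂ = 0 and they contribute nothing.
Each semicircle gives μ₀I/(4R): inner arc 1.50×10⁻⁵ T, outer arc 4.94×10⁻⁶ T.
The two arcs carry current in opposite angular senses, so their fields oppose: B = |1.50×10⁻⁵ − 4.94×10⁻⁶| = 1.01×10⁻⁵ T.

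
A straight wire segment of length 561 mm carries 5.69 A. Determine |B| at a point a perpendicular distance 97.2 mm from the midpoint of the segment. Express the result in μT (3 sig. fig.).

For a finite straight segment, B = (μ₀I/4πd)(sinθ₁ + sinθ₂), where θ₁, θ₂ are the angles from the perpendicular to each end.
The perpendicular from the point meets the wire at its midpoint, so each end is L/2 = 0.2805 m away along the wire.
sinθ₁ = 0.2805/√(0.2805²+0.0972²) = 0.9449; sinθ₂ = 0.2805/√(0.2805²+0.0972²) = 0.9449.
B = (4π×10⁻⁷ × 5.69) / (4π × 0.0972) × (0.9449 + 0.9449) = 1.11×10⁻⁵ T.

B ≈ 11.1 μT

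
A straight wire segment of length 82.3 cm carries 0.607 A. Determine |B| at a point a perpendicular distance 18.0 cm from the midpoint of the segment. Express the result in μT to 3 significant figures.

For a finite straight segment, B = (μ₀I/4πd)(sinθ₁ + sinθ₂), where θ₁, θ₂ are the angles from the perpendicular to each end.
The perpendicular from the point meets the wire at its midpoint, so each end is L/2 = 0.4115 m away along the wire.
sinθ₁ = 0.4115/√(0.4115²+0.18²) = 0.9162; sinθ₂ = 0.4115/√(0.4115²+0.18²) = 0.9162.
B = (4π×10⁻⁷ × 0.607) / (4π × 0.18) × (0.9162 + 0.9162) = 6.18×10⁻⁷ T.

B ≈ 0.618 μT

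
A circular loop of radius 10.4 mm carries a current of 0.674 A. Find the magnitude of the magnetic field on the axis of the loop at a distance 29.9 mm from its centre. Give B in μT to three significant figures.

On the axis of a circular loop, B = μ₀IR² / [2(R²+z²)^(3/2)].
R² + z² = (0.0104)² + (0.0299)² = 0.001002 m², and (R²+z²)^(3/2) = 3.17×10⁻⁵ m³.
B = (4π×10⁻⁷ × 0.674 × 0.0001082) / (2 × 3.17×10⁻⁵) = 1.44×10⁻⁶ T.

B ≈ 1.44 μT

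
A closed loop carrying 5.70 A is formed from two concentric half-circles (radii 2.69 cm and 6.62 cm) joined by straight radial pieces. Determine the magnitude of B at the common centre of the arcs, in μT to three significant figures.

B ≈ 39.5 μT

The radial connectors point toward the centre, so dl × r̂ = 0 and they contribute nothing.
Each semicircle gives μ₀I/(4R): inner arc 6.66×10⁻⁵ T, outer arc 2.70×10⁻⁵ T.
The two arcs carry current in opposite angular senses, so their fields oppose: B = |6.66×10⁻⁵ − 2.70×10⁻⁵| = 3.95×10⁻⁵ T.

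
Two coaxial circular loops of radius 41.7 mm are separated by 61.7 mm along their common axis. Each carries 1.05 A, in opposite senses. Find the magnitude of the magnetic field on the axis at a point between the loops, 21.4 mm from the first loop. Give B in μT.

B ≈ 5.26 μT

Each loop contributes B = μ₀IR²/[2(R²+z²)^(3/2)] on the axis, with z measured from that loop.
Loop 1 (z = 0.0214 m): B₁ = 1.11×10⁻⁵ T. Loop 2 (z = 0.0403 m): B₂ = 5.88×10⁻⁶ T.
The fields oppose: B = |B₁ − B₂| = 5.26×10⁻⁶ T.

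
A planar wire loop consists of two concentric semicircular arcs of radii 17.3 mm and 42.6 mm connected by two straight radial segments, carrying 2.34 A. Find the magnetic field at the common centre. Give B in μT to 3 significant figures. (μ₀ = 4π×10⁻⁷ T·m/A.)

The radial connectors point toward the centre, so dl × r̂ = 0 and they contribute nothing.
Each semicircle gives μ₀I/(4R): inner arc 4.25×10⁻⁵ T, outer arc 1.73×10⁻⁵ T.
The two arcs carry current in opposite angular senses, so their fields oppose: B = |4.25×10⁻⁵ − 1.73×10⁻⁵| = 2.52×10⁻⁵ T.

B ≈ 25.2 μT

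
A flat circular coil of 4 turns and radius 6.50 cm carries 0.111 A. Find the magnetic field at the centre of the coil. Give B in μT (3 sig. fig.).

B ≈ 4.29 μT

For an N-turn flat coil, B = Nμ₀I/(2R) with R = 0.065 m.
B = 4 × 1.07×10⁻⁶ T = 4.29×10⁻⁶ T.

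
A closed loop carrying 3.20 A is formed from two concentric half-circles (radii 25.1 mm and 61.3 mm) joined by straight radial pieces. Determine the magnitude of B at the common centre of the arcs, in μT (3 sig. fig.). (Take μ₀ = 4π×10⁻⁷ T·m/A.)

B ≈ 23.7 μT

The radial connectors point toward the centre, so dl × r̂ = 0 and they contribute nothing.
Each semicircle gives μ₀I/(4R): inner arc 4.01×10⁻⁵ T, outer arc 1.64×10⁻⁵ T.
The two arcs carry current in opposite angular senses, so their fields oppose: B = |4.01×10⁻⁵ − 1.64×10⁻⁵| = 2.37×10⁻⁵ T.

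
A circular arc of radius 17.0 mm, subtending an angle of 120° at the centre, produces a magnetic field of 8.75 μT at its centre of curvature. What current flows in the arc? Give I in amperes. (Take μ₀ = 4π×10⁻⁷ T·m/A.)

I ≈ 0.710 A

For a circular arc, B = μ₀Iφ/(4πR) with φ in radians; here φ = 2.094 rad.
So I = 4πRB/(μ₀φ) = 4π × 0.017 × 8.75×10⁻⁶ / (4π×10⁻⁷ × 2.094) = 0.710 A.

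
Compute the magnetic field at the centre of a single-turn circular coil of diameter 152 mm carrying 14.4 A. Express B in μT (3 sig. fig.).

At the centre of a circular loop the Biot–Savart law gives B = μ₀I/(2R) (so R = 0.076 m).
B = (4π×10⁻⁷ × 14.4) / (2 × 0.076) = 1.19×10⁻⁴ T.

B ≈ 119 μT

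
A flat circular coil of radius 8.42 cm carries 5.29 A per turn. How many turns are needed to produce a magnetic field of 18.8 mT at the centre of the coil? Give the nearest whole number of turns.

N = 476

For an N-turn coil, B = Nμ₀I/(2R). A single turn gives B₁ = 3.95×10⁻⁵ T with R = 0.0842 m.
N = B/B₁ = 1.88×10⁻² / 3.95×10⁻⁵ = 476.25.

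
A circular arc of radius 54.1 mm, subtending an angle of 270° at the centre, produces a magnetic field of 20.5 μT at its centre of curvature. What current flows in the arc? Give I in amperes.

I ≈ 2.35 A

For a circular arc, B = μ₀Iφ/(4πR) with φ in radians; here φ = 4.712 rad.
So I = 4πRB/(μ₀φ) = 4π × 0.0541 × 2.05×10⁻⁵ / (4π×10⁻⁷ × 4.712) = 2.35 A.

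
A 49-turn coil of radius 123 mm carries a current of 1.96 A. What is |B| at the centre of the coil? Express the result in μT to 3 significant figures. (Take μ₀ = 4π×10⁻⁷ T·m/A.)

For an N-turn flat coil, B = Nμ₀I/(2R) with R = 0.123 m.
B = 49 × 1.00×10⁻⁵ T = 4.91×10⁻⁴ T.

B ≈ 491 μT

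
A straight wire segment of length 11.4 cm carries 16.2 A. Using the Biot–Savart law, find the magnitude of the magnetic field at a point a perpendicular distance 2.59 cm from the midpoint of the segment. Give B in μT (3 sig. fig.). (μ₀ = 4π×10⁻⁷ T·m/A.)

For a finite straight segment, B = (μ₀I/4πd)(sinθ₁ + sinθ₂), where θ₁, θ₂ are the angles from the perpendicular to each end.
The perpendicular from the point meets the wire at its midpoint, so each end is L/2 = 0.057 m away along the wire.
sinθ₁ = 0.057/√(0.057²+0.0259²) = 0.9104; sinθ₂ = 0.057/√(0.057²+0.0259²) = 0.9104.
B = (4π×10⁻⁷ × 16.2) / (4π × 0.0259) × (0.9104 + 0.9104) = 1.14×10⁻⁴ T.

B ≈ 114 μT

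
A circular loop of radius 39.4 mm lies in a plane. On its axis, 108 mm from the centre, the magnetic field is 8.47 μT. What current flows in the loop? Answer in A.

On the axis of a loop, B = μ₀IR²/[2(R²+z²)^(3/2)], so I = 2B(R²+z²)^(3/2)/(μ₀R²).
R² + z² = 0.001552 + 0.01166 = 0.01322 m²; raised to 3/2 gives 1.52×10⁻³ m³.
I = 2 × 8.47×10⁻⁶ × 1.52×10⁻³ / (1.26×10⁻⁶ × 0.001552) = 13.2 A.

I ≈ 13.2 A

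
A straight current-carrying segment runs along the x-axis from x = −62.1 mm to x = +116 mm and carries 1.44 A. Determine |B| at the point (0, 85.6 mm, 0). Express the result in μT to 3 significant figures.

B ≈ 2.34 μT

For a finite straight segment, B = (μ₀I/4πd)(sinθ₁ + sinθ₂), where θ₁, θ₂ are the angles from the perpendicular to each end.
The perpendicular distance is d = 0.0856 m; the end-offsets along the wire are a = 0.0621 m and b = 0.116 m.
sinθ₁ = 0.0621/√(0.0621²+0.0856²) = 0.5872; sinθ₂ = 0.116/√(0.116²+0.0856²) = 0.8046.
B = (4π×10⁻⁷ × 1.44) / (4π × 0.0856) × (0.5872 + 0.8046) = 2.34×10⁻⁶ T.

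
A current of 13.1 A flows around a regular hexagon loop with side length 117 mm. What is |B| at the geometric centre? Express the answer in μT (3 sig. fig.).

B ≈ 77.6 μT

Each side is a finite straight segment at perpendicular distance d = a/(2 tan(π/6)) = 0.1013 m from the centre, with end-angles ±π/6.
One side contributes B₁ = (μ₀I/4πd)·2 sin(π/6) = 1.29×10⁻⁵ T.
All 6 sides add in the same direction: B = 6 × 1.29×10⁻⁵ = 7.76×10⁻⁵ T.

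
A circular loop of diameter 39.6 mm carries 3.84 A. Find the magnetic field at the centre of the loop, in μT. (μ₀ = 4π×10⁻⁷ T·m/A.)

B ≈ 122 μT

At the centre of a circular loop the Biot–Savart law gives B = μ₀I/(2R) (so R = 0.0198 m).
B = (4π×10⁻⁷ × 3.84) / (2 × 0.0198) = 1.22×10⁻⁴ T.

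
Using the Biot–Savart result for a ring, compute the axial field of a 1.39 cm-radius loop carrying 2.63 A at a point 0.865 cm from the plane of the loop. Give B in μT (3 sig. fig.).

B ≈ 72.8 μT

On the axis of a circular loop, B = μ₀IR² / [2(R²+z²)^(3/2)].
R² + z² = (0.0139)² + (0.00865)² = 0.000268 m², and (R²+z²)^(3/2) = 4.39×10⁻⁶ m³.
B = (4π×10⁻⁷ × 2.63 × 0.0001932) / (2 × 4.39×10⁻⁶) = 7.28×10⁻⁵ T.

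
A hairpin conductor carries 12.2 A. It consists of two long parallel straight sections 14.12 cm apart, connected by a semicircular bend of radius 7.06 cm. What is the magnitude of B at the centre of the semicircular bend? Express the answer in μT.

The semicircular arc contributes B_arc = μ₀I·π/(4πR) = μ₀I/(4R) = 5.43×10⁻⁵ T.
Each semi-infinite lead is at perpendicular distance R = 0.0706 m from the centre, with the perpendicular foot at its near end, so it contributes μ₀I/(4πR); both point the same way, together 3.46×10⁻⁵ T.
Arc and leads all point the same direction: B = 5.43×10⁻⁵ + 3.46×10⁻⁵ = 8.88×10⁻⁵ T.

B ≈ 88.8 μT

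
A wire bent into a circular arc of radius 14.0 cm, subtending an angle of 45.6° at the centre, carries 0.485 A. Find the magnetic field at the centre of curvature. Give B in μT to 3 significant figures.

B ≈ 0.276 μT

The Biot–Savart field of a circular arc at its centre is B = μ₀Iφ/(4πR), with φ = 0.7959 rad.
B = (4π×10⁻⁷ × 0.485 × 0.7959) / (4π × 0.14) = 2.76×10⁻⁷ T.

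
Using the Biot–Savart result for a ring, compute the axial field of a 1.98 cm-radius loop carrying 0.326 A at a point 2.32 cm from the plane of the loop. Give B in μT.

B ≈ 2.83 μT

On the axis of a circular loop, B = μ₀IR² / [2(R²+z²)^(3/2)].
R² + z² = (0.0198)² + (0.0232)² = 0.0009303 m², and (R²+z²)^(3/2) = 2.84×10⁻⁵ m³.
B = (4π×10⁻⁷ × 0.326 × 0.000392) / (2 × 2.84×10⁻⁵) = 2.83×10⁻⁶ T.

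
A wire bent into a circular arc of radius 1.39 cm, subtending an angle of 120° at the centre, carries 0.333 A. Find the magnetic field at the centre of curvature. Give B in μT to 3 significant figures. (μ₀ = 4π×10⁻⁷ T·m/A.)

B ≈ 5.02 μT

The Biot–Savart field of a circular arc at its centre is B = μ₀Iφ/(4πR), with φ = 2.094 rad.
B = (4π×10⁻⁷ × 0.333 × 2.094) / (4π × 0.0139) = 5.02×10⁻⁶ T.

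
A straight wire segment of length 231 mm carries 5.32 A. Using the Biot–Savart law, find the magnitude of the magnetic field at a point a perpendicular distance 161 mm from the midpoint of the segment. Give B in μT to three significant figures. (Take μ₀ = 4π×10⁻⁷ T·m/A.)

B ≈ 3.85 μT

For a finite straight segment, B = (μ₀I/4πd)(sinθ₁ + sinθ₂), where θ₁, θ₂ are the angles from the perpendicular to each end.
The perpendicular from the point meets the wire at its midpoint, so each end is L/2 = 0.1155 m away along the wire.
sinθ₁ = 0.1155/√(0.1155²+0.161²) = 0.5829; sinθ₂ = 0.1155/√(0.1155²+0.161²) = 0.5829.
B = (4π×10⁻⁷ × 5.32) / (4π × 0.161) × (0.5829 + 0.5829) = 3.85×10⁻⁶ T.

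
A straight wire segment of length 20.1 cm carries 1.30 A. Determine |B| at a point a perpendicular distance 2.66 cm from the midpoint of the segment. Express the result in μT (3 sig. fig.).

B ≈ 9.45 μT

For a finite straight segment, B = (μ₀I/4πd)(sinθ₁ + sinθ₂), where θ₁, θ₂ are the angles from the perpendicular to each end.
The perpendicular from the point meets the wire at its midpoint, so each end is L/2 = 0.1005 m away along the wire.
sinθ₁ = 0.1005/√(0.1005²+0.0266²) = 0.9667; sinθ₂ = 0.1005/√(0.1005²+0.0266²) = 0.9667.
B = (4π×10⁻⁷ × 1.30) / (4π × 0.0266) × (0.9667 + 0.9667) = 9.45×10⁻⁶ T.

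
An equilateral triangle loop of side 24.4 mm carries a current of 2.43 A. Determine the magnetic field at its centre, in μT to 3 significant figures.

B ≈ 179 μT

Each side is a finite straight segment at perpendicular distance d = a/(2 tan(π/3)) = 0.007044 m from the centre, with end-angles ±π/3.
One side contributes B₁ = (μ₀I/4πd)·2 sin(π/3) = 5.98×10⁻⁵ T.
All 3 sides add in the same direction: B = 3 × 5.98×10⁻⁵ = 1.79×10⁻⁴ T.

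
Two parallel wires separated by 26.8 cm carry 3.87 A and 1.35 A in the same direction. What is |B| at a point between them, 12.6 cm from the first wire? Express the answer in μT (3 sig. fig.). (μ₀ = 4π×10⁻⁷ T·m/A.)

B ≈ 4.24 μT

Each long wire gives B = μ₀I/(2πd). Distances are d₁ = 0.126 m and d₂ = 0.142 m.
B₁ = 6.14×10⁻⁶ T, B₂ = 1.90×10⁻⁶ T.
Between parallel currents the two contributions point in opposite directions, so they subtract. B = |B₁ − B₂| = |6.14×10⁻⁶ − 1.90×10⁻⁶| = 4.24×10⁻⁶ T.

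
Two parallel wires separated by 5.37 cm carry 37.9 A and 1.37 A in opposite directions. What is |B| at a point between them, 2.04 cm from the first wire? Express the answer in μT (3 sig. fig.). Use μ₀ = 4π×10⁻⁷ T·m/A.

Each long wire gives B = μ₀I/(2πd). Distances are d₁ = 0.0204 m and d₂ = 0.0333 m.
B₁ = 3.72×10⁻⁴ T, B₂ = 8.23×10⁻⁶ T.
Between antiparallel currents both contributions point the same way, so they add. B = B₁ + B₂ = 3.72×10⁻⁴ + 8.23×10⁻⁶ = 3.80×10⁻⁴ T.

B ≈ 380 μT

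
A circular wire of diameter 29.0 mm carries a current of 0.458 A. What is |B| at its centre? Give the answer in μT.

B ≈ 19.8 μT

At the centre of a circular loop the Biot–Savart law gives B = μ₀I/(2R) (so R = 0.0145 m).
B = (4π×10⁻⁷ × 0.458) / (2 × 0.0145) = 1.98×10⁻⁵ T.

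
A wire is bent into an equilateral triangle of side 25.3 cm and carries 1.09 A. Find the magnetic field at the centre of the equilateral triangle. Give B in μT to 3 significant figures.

Each side is a finite straight segment at perpendicular distance d = a/(2 tan(π/3)) = 0.07303 m from the centre, with end-angles ±π/3.
One side contributes B₁ = (μ₀I/4πd)·2 sin(π/3) = 2.58×10⁻⁶ T.
All 3 sides add in the same direction: B = 3 × 2.58×10⁻⁶ = 7.75×10⁻⁶ T.

B ≈ 7.75 μT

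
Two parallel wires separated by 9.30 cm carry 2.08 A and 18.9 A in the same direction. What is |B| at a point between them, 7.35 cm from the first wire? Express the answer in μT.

B ≈ 188 μT

Each long wire gives B = μ₀I/(2πd). Distances are d₁ = 0.0735 m and d₂ = 0.0195 m.
B₁ = 5.66×10⁻⁶ T, B₂ = 1.94×10⁻⁴ T.
Between parallel currents the two contributions point in opposite directions, so they subtract. B = |B₁ − B₂| = |5.66×10⁻⁶ − 1.94×10⁻⁴| = 1.88×10⁻⁴ T.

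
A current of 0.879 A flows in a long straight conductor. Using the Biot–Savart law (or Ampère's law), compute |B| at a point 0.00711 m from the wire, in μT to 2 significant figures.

B ≈ 25 μT

For an infinitely long straight wire, B = μ₀I/(2πd).
B = (4π×10⁻⁷ × 0.879) / (2π × 0.00711) = 2.47×10⁻⁵ T.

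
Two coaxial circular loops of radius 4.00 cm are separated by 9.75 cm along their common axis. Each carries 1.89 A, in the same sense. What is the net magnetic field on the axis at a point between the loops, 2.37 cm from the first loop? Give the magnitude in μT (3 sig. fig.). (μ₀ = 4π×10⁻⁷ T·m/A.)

Each loop contributes B = μ₀IR²/[2(R²+z²)^(3/2)] on the axis, with z measured from that loop.
Loop 1 (z = 0.0237 m): B₁ = 1.89×10⁻⁵ T. Loop 2 (z = 0.0738 m): B₂ = 3.21×10⁻⁶ T.
The fields add: B = B₁ + B₂ = 2.21×10⁻⁵ T.

B ≈ 22.1 μT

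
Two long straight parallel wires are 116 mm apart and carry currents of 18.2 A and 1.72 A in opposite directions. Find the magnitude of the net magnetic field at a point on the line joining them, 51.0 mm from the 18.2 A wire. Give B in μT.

B ≈ 76.7 μT

Each long wire gives B = μ₀I/(2πd). Distances are d₁ = 0.051 m and d₂ = 0.065 m.
B₁ = 7.14×10⁻⁵ T, B₂ = 5.29×10⁻⁶ T.
Between antiparallel currents both contributions point the same way, so they add. B = B₁ + B₂ = 7.14×10⁻⁵ + 5.29×10⁻⁶ = 7.67×10⁻⁵ T.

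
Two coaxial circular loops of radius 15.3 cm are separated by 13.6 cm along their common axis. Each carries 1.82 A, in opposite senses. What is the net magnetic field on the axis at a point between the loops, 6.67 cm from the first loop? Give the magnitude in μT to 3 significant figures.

B ≈ 0.108 μT

Each loop contributes B = μ₀IR²/[2(R²+z²)^(3/2)] on the axis, with z measured from that loop.
Loop 1 (z = 0.0667 m): B₁ = 5.76×10⁻⁶ T. Loop 2 (z = 0.0693 m): B₂ = 5.65×10⁻⁶ T.
The fields oppose: B = |B₁ − B₂| = 1.08×10⁻⁷ T.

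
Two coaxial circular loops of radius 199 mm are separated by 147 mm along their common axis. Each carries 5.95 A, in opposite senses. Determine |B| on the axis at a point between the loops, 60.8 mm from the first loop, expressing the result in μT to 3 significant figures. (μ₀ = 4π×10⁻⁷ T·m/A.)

Each loop contributes B = μ₀IR²/[2(R²+z²)^(3/2)] on the axis, with z measured from that loop.
Loop 1 (z = 0.0608 m): B₁ = 1.64×10⁻⁵ T. Loop 2 (z = 0.0862 m): B₂ = 1.45×10⁻⁵ T.
The fields oppose: B = |B₁ − B₂| = 1.92×10⁻⁶ T.

B ≈ 1.92 μT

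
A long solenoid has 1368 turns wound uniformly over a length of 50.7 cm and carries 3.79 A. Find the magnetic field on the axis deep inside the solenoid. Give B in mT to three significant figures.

Inside a long solenoid, B = μ₀nI with n = 2698 turns/m.
B = 4π×10⁻⁷ × 2698 × 3.79 = 1.29×10⁻² T.

B ≈ 12.9 mT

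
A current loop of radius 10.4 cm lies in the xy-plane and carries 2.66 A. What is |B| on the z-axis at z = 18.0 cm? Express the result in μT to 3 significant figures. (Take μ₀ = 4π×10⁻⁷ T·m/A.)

B ≈ 2.01 μT

On the axis of a circular loop, B = μ₀IR² / [2(R²+z²)^(3/2)].
R² + z² = (0.104)² + (0.18)² = 0.04322 m², and (R²+z²)^(3/2) = 8.98×10⁻³ m³.
B = (4π×10⁻⁷ × 2.66 × 0.01082) / (2 × 8.98×10⁻³) = 2.01×10⁻⁶ T.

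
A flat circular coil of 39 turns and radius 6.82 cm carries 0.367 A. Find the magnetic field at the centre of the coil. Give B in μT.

For an N-turn flat coil, B = Nμ₀I/(2R) with R = 0.0682 m.
B = 39 × 3.38×10⁻⁶ T = 1.32×10⁻⁴ T.

B ≈ 132 μT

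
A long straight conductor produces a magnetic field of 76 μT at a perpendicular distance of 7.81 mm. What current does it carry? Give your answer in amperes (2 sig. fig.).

For a long straight wire B = μ₀I/(2πd), so I = 2πdB/μ₀.
I = 2π × 0.00781 × 7.60×10⁻⁵ / (4π×10⁻⁷) = 2.97 A.

I ≈ 3.0 A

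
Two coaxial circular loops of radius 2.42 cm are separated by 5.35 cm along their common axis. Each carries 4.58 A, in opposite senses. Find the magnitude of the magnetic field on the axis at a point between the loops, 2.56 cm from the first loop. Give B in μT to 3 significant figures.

B ≈ 5.10 μT

Each loop contributes B = μ₀IR²/[2(R²+z²)^(3/2)] on the axis, with z measured from that loop.
Loop 1 (z = 0.0256 m): B₁ = 3.85×10⁻⁵ T. Loop 2 (z = 0.0279 m): B₂ = 3.35×10⁻⁵ T.
The fields oppose: B = |B₁ − B₂| = 5.10×10⁻⁶ T.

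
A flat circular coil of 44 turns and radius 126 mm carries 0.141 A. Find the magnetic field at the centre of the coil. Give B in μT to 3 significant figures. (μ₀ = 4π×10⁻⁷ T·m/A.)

For an N-turn flat coil, B = Nμ₀I/(2R) with R = 0.126 m.
B = 44 × 7.03×10⁻⁷ T = 3.09×10⁻⁵ T.

B ≈ 30.9 μT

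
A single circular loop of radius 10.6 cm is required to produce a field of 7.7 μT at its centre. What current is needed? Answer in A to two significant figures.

I ≈ 1.3 A

At the centre of a circular loop B = μ₀I/(2R), so I = 2RB/μ₀.
With R = 0.106 m, I = 2 × 0.106 × 7.70×10⁻⁶ / (4π×10⁻⁷) = 1.30 A.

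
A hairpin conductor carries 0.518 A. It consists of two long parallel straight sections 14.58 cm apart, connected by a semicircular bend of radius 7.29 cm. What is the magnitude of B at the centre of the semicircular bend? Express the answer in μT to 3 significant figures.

B ≈ 3.65 μT

The semicircular arc contributes B_arc = μ₀I·π/(4πR) = μ₀I/(4R) = 2.23×10⁻⁶ T.
Each semi-infinite lead is at perpendicular distance R = 0.0729 m from the centre, with the perpendicular foot at its near end, so it contributes μ₀I/(4πR); both point the same way, together 1.42×10⁻⁶ T.
Arc and leads all point the same direction: B = 2.23×10⁻⁶ + 1.42×10⁻⁶ = 3.65×10⁻⁶ T.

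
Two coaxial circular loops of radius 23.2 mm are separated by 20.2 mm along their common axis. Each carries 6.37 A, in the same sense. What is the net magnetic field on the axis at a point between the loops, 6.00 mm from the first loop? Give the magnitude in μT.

B ≈ 264 μT

Each loop contributes B = μ₀IR²/[2(R²+z²)^(3/2)] on the axis, with z measured from that loop.
Loop 1 (z = 0.006 m): B₁ = 1.57×10⁻⁴ T. Loop 2 (z = 0.0142 m): B₂ = 1.07×10⁻⁴ T.
The fields add: B = B₁ + B₂ = 2.64×10⁻⁴ T.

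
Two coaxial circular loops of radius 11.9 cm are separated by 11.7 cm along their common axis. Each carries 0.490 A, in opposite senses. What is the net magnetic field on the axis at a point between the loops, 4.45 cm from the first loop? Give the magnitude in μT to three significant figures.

B ≈ 0.515 μT

Each loop contributes B = μ₀IR²/[2(R²+z²)^(3/2)] on the axis, with z measured from that loop.
Loop 1 (z = 0.0445 m): B₁ = 2.13×10⁻⁶ T. Loop 2 (z = 0.0725 m): B₂ = 1.61×10⁻⁶ T.
The fields oppose: B = |B₁ − B₂| = 5.15×10⁻⁷ T.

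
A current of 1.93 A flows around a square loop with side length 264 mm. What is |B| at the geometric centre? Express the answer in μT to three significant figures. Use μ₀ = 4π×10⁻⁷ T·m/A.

B ≈ 8.27 μT

Each side is a finite straight segment at perpendicular distance d = a/(2 tan(π/4)) = 0.132 m from the centre, with end-angles ±π/4.
One side contributes B₁ = (μ₀I/4πd)·2 sin(π/4) = 2.07×10⁻⁶ T.
All 4 sides add in the same direction: B = 4 × 2.07×10⁻⁶ = 8.27×10⁻⁶ T.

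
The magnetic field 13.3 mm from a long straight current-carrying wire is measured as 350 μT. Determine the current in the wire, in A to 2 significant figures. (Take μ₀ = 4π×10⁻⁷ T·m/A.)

For a long straight wire B = μ₀I/(2πd), so I = 2πdB/μ₀.
I = 2π × 0.0133 × 3.50×10⁻⁴ / (4π×10⁻⁷) = 23.3 A.

I ≈ 23 A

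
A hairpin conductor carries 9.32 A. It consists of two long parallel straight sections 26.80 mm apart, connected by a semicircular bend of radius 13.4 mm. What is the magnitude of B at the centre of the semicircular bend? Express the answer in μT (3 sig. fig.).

B ≈ 358 μT

The semicircular arc contributes B_arc = μ₀I·π/(4πR) = μ₀I/(4R) = 2.19×10⁻⁴ T.
Each semi-infinite lead is at perpendicular distance R = 0.0134 m from the centre, with the perpendicular foot at its near end, so it contributes μ₀I/(4πR); both point the same way, together 1.39×10⁻⁴ T.
Arc and leads all point the same direction: B = 2.19×10⁻⁴ + 1.39×10⁻⁴ = 3.58×10⁻⁴ T.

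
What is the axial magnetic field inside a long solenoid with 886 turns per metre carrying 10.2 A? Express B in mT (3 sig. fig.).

Inside a long solenoid, B = μ₀nI with n = 886 turns/m.
B = 4π×10⁻⁷ × 886 × 10.2 = 1.14×10⁻² T.

B ≈ 11.4 mT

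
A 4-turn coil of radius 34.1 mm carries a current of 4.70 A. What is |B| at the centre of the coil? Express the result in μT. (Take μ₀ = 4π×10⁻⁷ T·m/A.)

B ≈ 346 μT

For an N-turn flat coil, B = Nμ₀I/(2R) with R = 0.0341 m.
B = 4 × 8.66×10⁻⁵ T = 3.46×10⁻⁴ T.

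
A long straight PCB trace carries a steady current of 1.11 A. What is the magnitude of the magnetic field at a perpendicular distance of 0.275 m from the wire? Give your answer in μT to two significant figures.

For an infinitely long straight wire, B = μ₀I/(2πd).
B = (4π×10⁻⁷ × 1.11) / (2π × 0.275) = 8.07×10⁻⁷ T.

B ≈ 0.81 μT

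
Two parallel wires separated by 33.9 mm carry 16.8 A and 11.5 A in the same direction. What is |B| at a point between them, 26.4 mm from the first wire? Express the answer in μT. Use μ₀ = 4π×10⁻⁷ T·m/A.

Each long wire gives B = μ₀I/(2πd). Distances are d₁ = 0.0264 m and d₂ = 0.0075 m.
B₁ = 1.27×10⁻⁴ T, B₂ = 3.07×10⁻⁴ T.
Between parallel currents the two contributions point in opposite directions, so they subtract. B = |B₁ − B₂| = |1.27×10⁻⁴ − 3.07×10⁻⁴| = 1.79×10⁻⁴ T.

B ≈ 179 μT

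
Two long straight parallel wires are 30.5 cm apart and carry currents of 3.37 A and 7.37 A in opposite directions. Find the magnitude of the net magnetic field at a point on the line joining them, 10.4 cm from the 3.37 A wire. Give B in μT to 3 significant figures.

Each long wire gives B = μ₀I/(2πd). Distances are d₁ = 0.104 m and d₂ = 0.201 m.
B₁ = 6.48×10⁻⁶ T, B₂ = 7.33×10⁻⁶ T.
Between antiparallel currents both contributions point the same way, so they add. B = B₁ + B₂ = 6.48×10⁻⁶ + 7.33×10⁻⁶ = 1.38×10⁻⁵ T.

B ≈ 13.8 μT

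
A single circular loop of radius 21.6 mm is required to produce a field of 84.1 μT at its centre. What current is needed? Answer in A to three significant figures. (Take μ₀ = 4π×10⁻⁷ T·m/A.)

I ≈ 2.89 A

At the centre of a circular loop B = μ₀I/(2R), so I = 2RB/μ₀.
With R = 0.0216 m, I = 2 × 0.0216 × 8.41×10⁻⁵ / (4π×10⁻⁷) = 2.89 A.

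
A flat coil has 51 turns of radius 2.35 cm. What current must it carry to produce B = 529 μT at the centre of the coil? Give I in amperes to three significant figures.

I ≈ 0.388 A

For an N-turn coil, B = Nμ₀I/(2R) with R = 0.0235 m, so I = 2RB/(Nμ₀) = 2 × 0.0235 × 5.29×10⁻⁴ / (51 × 4π×10⁻⁷) = 0.388 A.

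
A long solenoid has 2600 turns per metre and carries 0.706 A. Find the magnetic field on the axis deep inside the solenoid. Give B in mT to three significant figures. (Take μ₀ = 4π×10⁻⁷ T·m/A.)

B ≈ 2.31 mT

Inside a long solenoid, B = μ₀nI with n = 2600 turns/m.
B = 4π×10⁻⁷ × 2600 × 0.706 = 2.31×10⁻³ T.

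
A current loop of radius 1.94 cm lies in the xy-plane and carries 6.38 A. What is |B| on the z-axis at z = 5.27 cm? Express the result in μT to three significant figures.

B ≈ 8.52 μT

On the axis of a circular loop, B = μ₀IR² / [2(R²+z²)^(3/2)].
R² + z² = (0.0194)² + (0.0527)² = 0.003154 m², and (R²+z²)^(3/2) = 1.77×10⁻⁴ m³.
B = (4π×10⁻⁷ × 6.38 × 0.0003764) / (2 × 1.77×10⁻⁴) = 8.52×10⁻⁶ T.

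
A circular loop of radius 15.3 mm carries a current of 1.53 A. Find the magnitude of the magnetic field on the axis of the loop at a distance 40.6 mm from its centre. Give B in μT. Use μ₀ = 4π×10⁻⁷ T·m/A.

B ≈ 2.76 μT

On the axis of a circular loop, B = μ₀IR² / [2(R²+z²)^(3/2)].
R² + z² = (0.0153)² + (0.0406)² = 0.001882 m², and (R²+z²)^(3/2) = 8.17×10⁻⁵ m³.
B = (4π×10⁻⁷ × 1.53 × 0.0002341) / (2 × 8.17×10⁻⁵) = 2.76×10⁻⁶ T.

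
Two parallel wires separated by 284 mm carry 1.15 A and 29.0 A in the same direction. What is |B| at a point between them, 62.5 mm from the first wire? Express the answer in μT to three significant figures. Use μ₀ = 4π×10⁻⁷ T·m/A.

Each long wire gives B = μ₀I/(2πd). Distances are d₁ = 0.0625 m and d₂ = 0.2215 m.
B₁ = 3.68×10⁻⁶ T, B₂ = 2.62×10⁻⁵ T.
Between parallel currents the two contributions point in opposite directions, so they subtract. B = |B₁ − B₂| = |3.68×10⁻⁶ − 2.62×10⁻⁵| = 2.25×10⁻⁵ T.

B ≈ 22.5 μT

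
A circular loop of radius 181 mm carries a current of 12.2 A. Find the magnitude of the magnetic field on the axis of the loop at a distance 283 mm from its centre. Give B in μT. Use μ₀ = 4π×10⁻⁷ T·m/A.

On the axis of a circular loop, B = μ₀IR² / [2(R²+z²)^(3/2)].
R² + z² = (0.181)² + (0.283)² = 0.1129 m², and (R²+z²)^(3/2) = 3.79×10⁻² m³.
B = (4π×10⁻⁷ × 12.2 × 0.03276) / (2 × 3.79×10⁻²) = 6.62×10⁻⁶ T.

B ≈ 6.62 μT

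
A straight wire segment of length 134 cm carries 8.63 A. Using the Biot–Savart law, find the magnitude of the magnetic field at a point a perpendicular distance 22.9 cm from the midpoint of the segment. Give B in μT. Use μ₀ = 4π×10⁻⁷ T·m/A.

For a finite straight segment, B = (μ₀I/4πd)(sinθ₁ + sinθ₂), where θ₁, θ₂ are the angles from the perpendicular to each end.
The perpendicular from the point meets the wire at its midpoint, so each end is L/2 = 0.67 m away along the wire.
sinθ₁ = 0.67/√(0.67²+0.229²) = 0.9463; sinθ₂ = 0.67/√(0.67²+0.229²) = 0.9463.
B = (4π×10⁻⁷ × 8.63) / (4π × 0.229) × (0.9463 + 0.9463) = 7.13×10⁻⁶ T.

B ≈ 7.13 μT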